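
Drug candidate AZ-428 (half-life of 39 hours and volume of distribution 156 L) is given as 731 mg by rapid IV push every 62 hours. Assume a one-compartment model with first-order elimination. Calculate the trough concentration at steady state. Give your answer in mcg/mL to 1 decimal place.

2.3 mcg/mL

τ/t½ = 62/39 ≈ 1.5897, so fraction remaining f = (1/2)^(62/39) ≈ 0.3322.
Single-dose peak C₀ = D/Vd = 731/156 ≈ 4.686 mcg/mL.
Steady-state trough Cmin,ss = C₀·f/(1−f) ≈ 4.686 × 0.3322/0.6678 ≈ 2.331 mcg/mL.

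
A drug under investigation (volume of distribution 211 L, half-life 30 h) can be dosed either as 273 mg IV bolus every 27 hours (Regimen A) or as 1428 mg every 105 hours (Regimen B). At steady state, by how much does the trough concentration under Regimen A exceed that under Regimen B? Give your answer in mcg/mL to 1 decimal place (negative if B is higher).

0.8 mcg/mL

Regimen A: f = (1/2)^(27/30) ≈ 0.5359; Cmin,ss = (273/211)·f/(1−f) ≈ 1.494 mcg/mL.
Regimen B: f = (1/2)^(105/30) ≈ 0.0884; Cmin,ss = (1428/211)·f/(1−f) ≈ 0.656 mcg/mL.
Difference ≈ 1.494 − 0.656 ≈ 0.838 mcg/mL.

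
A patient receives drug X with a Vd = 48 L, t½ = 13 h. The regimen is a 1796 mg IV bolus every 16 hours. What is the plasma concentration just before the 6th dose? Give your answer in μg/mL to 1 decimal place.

27.4 μg/mL

f = (1/2)^(τ/t½) = (1/2)^(16/13) ≈ 0.4261.
C₀ = D/Vd = 1796/48 ≈ 37.417 μg/mL.
Before the 6th dose, 5 doses have been given. Superposition: Cmin = C₀·(f + f² + … + f^5).
≈ 37.417 × (0.4261 + 0.1816 + 0.0774 + 0.0330 + 0.0140) ≈ 37.417 × 0.7321 ≈ 27.393 μg/mL.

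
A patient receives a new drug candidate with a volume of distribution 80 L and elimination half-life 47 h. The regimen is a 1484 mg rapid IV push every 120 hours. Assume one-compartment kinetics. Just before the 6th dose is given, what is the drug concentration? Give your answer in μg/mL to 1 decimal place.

f = (1/2)^(τ/t½) = (1/2)^(120/47) ≈ 0.1704.
C₀ = D/Vd = 1484/80 ≈ 18.550 μg/mL.
Before the 6th dose, 5 doses have been given. Superposition: Cmin = C₀·(f + f² + … + f^5).
≈ 18.550 × (0.1704 + 0.0290 + 0.0049 + 0.0008 + 0.0001) ≈ 18.550 × 0.2052 ≈ 3.806 μg/mL.

3.8 μg/mL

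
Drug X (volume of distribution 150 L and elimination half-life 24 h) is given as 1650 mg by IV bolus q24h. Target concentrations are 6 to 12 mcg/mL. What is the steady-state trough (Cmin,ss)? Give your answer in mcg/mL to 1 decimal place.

τ = 24 h = 1 half-life, so f = (1/2)^1 = 0.5.
Accumulation ratio R = 1/(1 − f) = 1/0.5 = 2/1.
Single-dose peak C₀ = D/Vd = 1650/150 = 11 mcg/mL.
Steady-state peak Cmax,ss = C₀·R = 11 × 2/1 ≈ 22.000 mcg/mL.
Steady-state trough Cmin,ss = Cmax,ss·f ≈ 22.000 × 0.5 ≈ 11.000 mcg/mL.
Trough 11.0 mcg/mL vs MEC 6 mcg/mL: adequate.

11.0 mcg/mL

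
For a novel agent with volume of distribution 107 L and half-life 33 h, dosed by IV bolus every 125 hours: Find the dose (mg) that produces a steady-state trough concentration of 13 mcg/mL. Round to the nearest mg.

17822 mg

τ/t½ = 125/33 ≈ 3.7879, so f = (1/2)^(125/33) ≈ 0.072399.
Cmin,ss = (D/Vd)·f/(1−f), so D = Cmin,ss·Vd·(1−f)/f.
D = 13 × 107 × (1−f)/f ≈ 13 × 107 × 12.81235 ≈ 17821.98 mg.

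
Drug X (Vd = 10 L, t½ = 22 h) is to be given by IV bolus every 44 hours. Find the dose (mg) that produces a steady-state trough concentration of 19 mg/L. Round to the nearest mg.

τ/t½ = 44/22 ≈ 2, so f = (1/2)^(44/22) ≈ 0.250000.
Cmin,ss = (D/Vd)·f/(1−f), so D = Cmin,ss·Vd·(1−f)/f.
D = 19 × 10 × (1−f)/f ≈ 19 × 10 × 3.00000 ≈ 570.00 mg.

570 mg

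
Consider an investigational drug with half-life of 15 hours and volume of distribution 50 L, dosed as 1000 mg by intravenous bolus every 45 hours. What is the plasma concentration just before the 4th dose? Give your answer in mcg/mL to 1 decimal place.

2.9 mcg/mL

f = (1/2)^(τ/t½) = (1/2)^(45/15) ≈ 0.1250.
C₀ = D/Vd = 1000/50 ≈ 20.000 mcg/mL.
Before the 4th dose, 3 doses have been given. Superposition: Cmin = C₀·(f + f² + … + f^3).
≈ 20.000 × (0.1250 + 0.0156 + 0.0020) ≈ 20.000 × 0.1426 ≈ 2.852 mcg/mL.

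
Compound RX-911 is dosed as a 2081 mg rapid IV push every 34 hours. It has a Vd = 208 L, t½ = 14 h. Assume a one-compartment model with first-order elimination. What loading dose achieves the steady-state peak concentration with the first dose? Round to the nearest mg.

2556 mg

f = (1/2)^(34/14) ≈ 0.185749; accumulation ratio R = 1/(1−f) ≈ 1.22812.
Loading dose to hit Cmax,ss on first dose: D_load = D_maint·R ≈ 2081 × 1.22812 ≈ 2555.72 mg.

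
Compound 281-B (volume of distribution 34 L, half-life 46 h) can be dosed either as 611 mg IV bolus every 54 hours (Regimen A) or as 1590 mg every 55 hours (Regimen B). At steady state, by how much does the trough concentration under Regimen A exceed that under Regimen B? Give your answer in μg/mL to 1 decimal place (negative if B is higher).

-21.9 μg/mL

Regimen A: f = (1/2)^(54/46) ≈ 0.4432; Cmin,ss = (611/34)·f/(1−f) ≈ 14.304 μg/mL.
Regimen B: f = (1/2)^(55/46) ≈ 0.4366; Cmin,ss = (1590/34)·f/(1−f) ≈ 36.240 μg/mL.
Difference ≈ 14.304 − 36.240 ≈ -21.936 μg/mL.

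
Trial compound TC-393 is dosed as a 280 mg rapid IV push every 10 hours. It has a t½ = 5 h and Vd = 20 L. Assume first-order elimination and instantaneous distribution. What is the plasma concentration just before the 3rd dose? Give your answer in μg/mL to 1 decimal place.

f = (1/2)^(τ/t½) = (1/2)^(10/5) ≈ 0.2500.
C₀ = D/Vd = 280/20 ≈ 14.000 μg/mL.
Before the 3rd dose, 2 doses have been given. Superposition: Cmin = C₀·(f + f²).
≈ 14.000 × (0.2500 + 0.0625) ≈ 14.000 × 0.3125 ≈ 4.375 μg/mL.

4.4 μg/mL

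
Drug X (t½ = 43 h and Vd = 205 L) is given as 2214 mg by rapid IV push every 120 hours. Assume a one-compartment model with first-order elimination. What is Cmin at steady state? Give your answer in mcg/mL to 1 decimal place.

k = ln2/t½ = ln2/43 ≈ 0.016120 h⁻¹; fraction remaining f = e^(−kτ) = e^(−0.016120×120) ≈ 0.1445.
At steady state, accumulation factor R = 1/(1 − e^(−kτ)) ≈ 1.1689.
Single-dose peak C₀ = D/Vd = 2214/205 ≈ 10.800 mcg/mL.
Cmax,ss = C₀/(1 − f) ≈ 10.800/0.8555 ≈ 12.624 mcg/mL.
One interval later, Cmin,ss = Cmax,ss·e^(−kτ) ≈ 12.624 × 0.1445 ≈ 1.824 mcg/mL.

1.8 mcg/mL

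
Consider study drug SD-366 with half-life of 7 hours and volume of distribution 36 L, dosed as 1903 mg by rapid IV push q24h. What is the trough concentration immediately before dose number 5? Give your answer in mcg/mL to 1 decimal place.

f = (1/2)^(τ/t½) = (1/2)^(24/7) ≈ 0.0929.
C₀ = D/Vd = 1903/36 ≈ 52.861 mcg/mL.
Before the 5th dose, 4 doses have been given. Superposition: Cmin = C₀·(f + f² + … + f^4).
≈ 52.861 × (0.0929 + 0.0086 + 0.0008 + 0.0001) ≈ 52.861 × 0.1024 ≈ 5.413 mcg/mL.

5.4 mcg/mL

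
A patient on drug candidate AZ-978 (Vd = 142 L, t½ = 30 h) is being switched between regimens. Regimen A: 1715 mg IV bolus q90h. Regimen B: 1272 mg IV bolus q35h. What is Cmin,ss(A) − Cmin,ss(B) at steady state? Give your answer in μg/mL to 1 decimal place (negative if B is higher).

-5.5 μg/mL

Regimen A: f = (1/2)^(90/30) ≈ 0.1250; Cmin,ss = (1715/142)·f/(1−f) ≈ 1.725 μg/mL.
Regimen B: f = (1/2)^(35/30) ≈ 0.4454; Cmin,ss = (1272/142)·f/(1−f) ≈ 7.194 μg/mL.
Difference ≈ 1.725 − 7.194 ≈ -5.469 μg/mL.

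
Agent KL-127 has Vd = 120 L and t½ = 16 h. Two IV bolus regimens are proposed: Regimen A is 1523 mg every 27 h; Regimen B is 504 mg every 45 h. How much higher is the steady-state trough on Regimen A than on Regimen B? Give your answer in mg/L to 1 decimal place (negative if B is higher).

5.0 mg/L

Regimen A: f = (1/2)^(27/16) ≈ 0.3105; Cmin,ss = (1523/120)·f/(1−f) ≈ 5.715 mg/L.
Regimen B: f = (1/2)^(45/16) ≈ 0.1423; Cmin,ss = (504/120)·f/(1−f) ≈ 0.697 mg/L.
Difference ≈ 5.715 − 0.697 ≈ 5.018 mg/L.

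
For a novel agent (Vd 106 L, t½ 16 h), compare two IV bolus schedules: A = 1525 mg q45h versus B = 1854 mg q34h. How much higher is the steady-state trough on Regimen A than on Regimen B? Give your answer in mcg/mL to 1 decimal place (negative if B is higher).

Regimen A: f = (1/2)^(45/16) ≈ 0.1423; Cmin,ss = (1525/106)·f/(1−f) ≈ 2.387 mcg/mL.
Regimen B: f = (1/2)^(34/16) ≈ 0.2293; Cmin,ss = (1854/106)·f/(1−f) ≈ 5.204 mcg/mL.
Difference ≈ 2.387 − 5.204 ≈ -2.817 mcg/mL.

-2.8 mcg/mL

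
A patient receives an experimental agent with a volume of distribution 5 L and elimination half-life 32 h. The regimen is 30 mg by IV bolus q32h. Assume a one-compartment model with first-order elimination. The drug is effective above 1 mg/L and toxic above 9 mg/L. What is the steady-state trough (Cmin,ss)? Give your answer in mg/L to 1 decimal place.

6.0 mg/L

The dosing interval is 1 half-life, so f = 2^(−1) = 0.5.
At steady state, R = 1/(1 − 0.5) = 2/1.
Single-dose peak C₀ = D/Vd = 30/5 = 6 mg/L.
Steady-state peak Cmax,ss = C₀·R = 6 × 2/1 ≈ 12.000 mg/L.
Steady-state trough Cmin,ss = Cmax,ss·f ≈ 12.000 × 0.5 ≈ 6.000 mg/L.
Trough 6.0 mg/L vs MEC 1 mg/L: adequate.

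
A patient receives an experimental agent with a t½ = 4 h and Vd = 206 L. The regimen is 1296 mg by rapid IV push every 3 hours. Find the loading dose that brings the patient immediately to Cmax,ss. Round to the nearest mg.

f = (1/2)^(3/4) ≈ 0.594604; accumulation ratio R = 1/(1−f) ≈ 2.46672.
Loading dose to hit Cmax,ss on first dose: D_load = D_maint·R ≈ 1296 × 2.46672 ≈ 3196.87 mg.

3197 mg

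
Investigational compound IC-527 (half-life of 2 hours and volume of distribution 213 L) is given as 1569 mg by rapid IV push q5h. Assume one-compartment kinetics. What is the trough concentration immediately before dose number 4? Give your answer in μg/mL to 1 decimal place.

1.6 μg/mL

f = (1/2)^(τ/t½) = (1/2)^(5/2) ≈ 0.1768.
C₀ = D/Vd = 1569/213 ≈ 7.366 μg/mL.
Before the 4th dose, 3 doses have been given. Superposition: Cmin = C₀·(f + f² + … + f^3).
≈ 7.366 × (0.1768 + 0.0313 + 0.0055) ≈ 7.366 × 0.2136 ≈ 1.573 μg/mL.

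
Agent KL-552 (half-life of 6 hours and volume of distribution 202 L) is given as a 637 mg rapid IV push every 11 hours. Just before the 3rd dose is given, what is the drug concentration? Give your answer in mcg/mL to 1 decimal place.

1.1 mcg/mL

f = (1/2)^(τ/t½) = (1/2)^(11/6) ≈ 0.2806.
C₀ = D/Vd = 637/202 ≈ 3.153 mcg/mL.
Before the 3rd dose, 2 doses have been given. Superposition: Cmin = C₀·(f + f²).
≈ 3.153 × (0.2806 + 0.0787) ≈ 3.153 × 0.3593 ≈ 1.133 mcg/mL.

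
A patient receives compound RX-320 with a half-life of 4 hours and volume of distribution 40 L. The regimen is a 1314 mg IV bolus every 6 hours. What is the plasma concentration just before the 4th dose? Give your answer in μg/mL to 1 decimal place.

f = (1/2)^(τ/t½) = (1/2)^(6/4) ≈ 0.3536.
C₀ = D/Vd = 1314/40 ≈ 32.850 μg/mL.
Before the 4th dose, 3 doses have been given. Superposition: Cmin = C₀·(f + f² + … + f^3).
≈ 32.850 × (0.3536 + 0.1250 + 0.0442) ≈ 32.850 × 0.5228 ≈ 17.174 μg/mL.

17.2 μg/mL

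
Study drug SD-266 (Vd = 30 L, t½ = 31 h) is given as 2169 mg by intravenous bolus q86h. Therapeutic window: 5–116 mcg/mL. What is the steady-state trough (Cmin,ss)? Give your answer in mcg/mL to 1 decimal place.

12.4 mcg/mL

k = ln2/t½ = ln2/31 ≈ 0.022360 h⁻¹; fraction remaining f = e^(−kτ) = e^(−0.022360×86) ≈ 0.1462.
Accumulation ratio R = 1/(1 − f) ≈ 1/0.8538 ≈ 1.1712.
Single-dose peak C₀ = D/Vd = 2169/30 ≈ 72.300 mcg/mL.
Steady-state peak Cmax,ss = C₀·R ≈ 72.300 × 1.1712 ≈ 84.678 mcg/mL.
Steady-state trough Cmin,ss = Cmax,ss·f ≈ 84.678 × 0.1462 ≈ 12.380 mcg/mL.
Trough 12.4 mcg/mL vs MEC 5 mcg/mL: adequate.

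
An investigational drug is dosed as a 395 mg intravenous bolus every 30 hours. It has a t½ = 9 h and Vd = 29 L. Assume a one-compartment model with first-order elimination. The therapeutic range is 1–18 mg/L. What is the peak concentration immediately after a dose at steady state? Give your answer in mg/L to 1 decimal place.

τ/t½ = 30/9 ≈ 3.3333, so fraction remaining f = (1/2)^(30/9) ≈ 0.0992.
At steady state, accumulation factor R = 1/(1 − e^(−kτ)) ≈ 1.1101.
Single-dose peak C₀ = D/Vd = 395/29 ≈ 13.621 mg/L.
Steady-state peak Cmax,ss = C₀·R ≈ 13.621 × 1.1101 ≈ 15.121 mg/L.
Peak 15.1 mg/L vs MTC 18 mg/L: below toxic threshold.

15.1 mg/L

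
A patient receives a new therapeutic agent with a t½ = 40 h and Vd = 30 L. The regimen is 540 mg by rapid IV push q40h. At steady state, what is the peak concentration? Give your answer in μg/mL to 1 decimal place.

36.0 μg/mL

The dosing interval is 1 half-life, so f = 2^(−1) = 0.5.
At steady state, R = 1/(1 − 0.5) = 2/1.
Single-dose peak C₀ = D/Vd = 540/30 = 18 μg/mL.
Steady-state peak Cmax,ss = C₀·R = 18 × 2/1 ≈ 36.000 μg/mL.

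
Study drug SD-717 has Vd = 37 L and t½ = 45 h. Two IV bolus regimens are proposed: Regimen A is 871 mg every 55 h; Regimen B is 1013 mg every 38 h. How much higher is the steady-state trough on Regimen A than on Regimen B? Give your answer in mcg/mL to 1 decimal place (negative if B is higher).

Regimen A: f = (1/2)^(55/45) ≈ 0.4286; Cmin,ss = (871/37)·f/(1−f) ≈ 17.657 mcg/mL.
Regimen B: f = (1/2)^(38/45) ≈ 0.5569; Cmin,ss = (1013/37)·f/(1−f) ≈ 34.410 mcg/mL.
Difference ≈ 17.657 − 34.410 ≈ -16.753 mcg/mL.

-16.8 mcg/mL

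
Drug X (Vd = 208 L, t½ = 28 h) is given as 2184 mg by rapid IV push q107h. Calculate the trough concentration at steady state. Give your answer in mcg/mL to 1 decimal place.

0.8 mcg/mL

τ/t½ = 107/28 ≈ 3.8214, so fraction remaining f = (1/2)^(107/28) ≈ 0.0707.
Accumulation ratio R = 1/(1 − f) ≈ 1/0.9293 ≈ 1.0761.
Single-dose peak C₀ = D/Vd = 2184/208 ≈ 10.500 mcg/mL.
Cmax,ss = C₀/(1 − f) ≈ 10.500/0.9293 ≈ 11.299 mcg/mL.
Steady-state trough Cmin,ss = Cmax,ss·f ≈ 11.299 × 0.0707 ≈ 0.799 mcg/mL.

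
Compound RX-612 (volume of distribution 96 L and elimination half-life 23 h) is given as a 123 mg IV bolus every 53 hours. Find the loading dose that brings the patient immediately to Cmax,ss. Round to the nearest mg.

154 mg

f = (1/2)^(53/23) ≈ 0.202452; accumulation ratio R = 1/(1−f) ≈ 1.25384.
Loading dose to hit Cmax,ss on first dose: D_load = D_maint·R ≈ 123 × 1.25384 ≈ 154.22 mg.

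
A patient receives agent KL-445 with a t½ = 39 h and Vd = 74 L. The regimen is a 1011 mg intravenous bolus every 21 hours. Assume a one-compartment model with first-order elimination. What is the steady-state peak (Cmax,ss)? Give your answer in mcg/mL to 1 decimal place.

τ/t½ = 21/39 ≈ 0.53846, so fraction remaining f = (1/2)^(21/39) ≈ 0.6885.
Accumulation ratio R = 1/(1 − f) ≈ 1/0.3115 ≈ 3.2103.
Single-dose peak C₀ = D/Vd = 1011/74 ≈ 13.662 mcg/mL.
Steady-state peak Cmax,ss = C₀·R ≈ 13.662 × 3.2103 ≈ 43.859 mcg/mL.

43.9 mcg/mL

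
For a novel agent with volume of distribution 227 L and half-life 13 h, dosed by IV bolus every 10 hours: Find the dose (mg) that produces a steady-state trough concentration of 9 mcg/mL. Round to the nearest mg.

1439 mg

τ/t½ = 10/13 ≈ 0.76923, so f = (1/2)^(10/13) ≈ 0.586730.
Cmin,ss = (D/Vd)·f/(1−f), so D = Cmin,ss·Vd·(1−f)/f.
D = 9 × 227 × (1−f)/f ≈ 9 × 227 × 0.70436 ≈ 1439.01 mg.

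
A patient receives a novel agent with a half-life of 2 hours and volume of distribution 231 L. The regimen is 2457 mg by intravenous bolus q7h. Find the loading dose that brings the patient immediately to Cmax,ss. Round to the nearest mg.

2695 mg

f = (1/2)^(7/2) ≈ 0.088388; accumulation ratio R = 1/(1−f) ≈ 1.09696.
Loading dose to hit Cmax,ss on first dose: D_load = D_maint·R ≈ 2457 × 1.09696 ≈ 2695.23 mg.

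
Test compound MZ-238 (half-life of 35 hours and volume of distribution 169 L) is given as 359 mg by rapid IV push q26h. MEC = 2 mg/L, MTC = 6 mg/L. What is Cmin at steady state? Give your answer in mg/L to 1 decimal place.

3.2 mg/L

τ/t½ = 26/35 ≈ 0.74286, so fraction remaining f = (1/2)^(26/35) ≈ 0.5976.
Accumulation ratio R = 1/(1 − f) ≈ 1/0.4024 ≈ 2.4851.
Single-dose peak C₀ = D/Vd = 359/169 ≈ 2.124 mg/L.
Steady-state peak Cmax,ss = C₀·R ≈ 2.124 × 2.4851 ≈ 5.278 mg/L.
One interval later, Cmin,ss = Cmax,ss·e^(−kτ) ≈ 5.278 × 0.5976 ≈ 3.154 mg/L.
Trough 3.2 mg/L vs MEC 2 mg/L: adequate.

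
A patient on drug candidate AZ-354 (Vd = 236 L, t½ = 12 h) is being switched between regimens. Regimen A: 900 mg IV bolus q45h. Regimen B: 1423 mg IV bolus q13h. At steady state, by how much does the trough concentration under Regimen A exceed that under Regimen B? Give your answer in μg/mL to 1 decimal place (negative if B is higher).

-5.1 μg/mL

Regimen A: f = (1/2)^(45/12) ≈ 0.0743; Cmin,ss = (900/236)·f/(1−f) ≈ 0.306 μg/mL.
Regimen B: f = (1/2)^(13/12) ≈ 0.4719; Cmin,ss = (1423/236)·f/(1−f) ≈ 5.388 μg/mL.
Difference ≈ 0.306 − 5.388 ≈ -5.082 μg/mL.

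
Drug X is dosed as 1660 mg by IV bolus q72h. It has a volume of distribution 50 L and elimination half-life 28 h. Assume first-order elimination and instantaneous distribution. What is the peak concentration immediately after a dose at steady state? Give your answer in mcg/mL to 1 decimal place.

39.9 mcg/mL

Over one 72-h interval, 72/28 ≈ 2.5714 half-lives elapse, leaving f ≈ 0.1682 of each dose.
At steady state, accumulation factor R = 1/(1 − e^(−kτ)) ≈ 1.2022.
Each bolus raises the concentration by D/Vd = 1660/50 ≈ 33.200 mcg/mL.
Steady-state peak Cmax,ss = C₀·R ≈ 33.200 × 1.2022 ≈ 39.913 mcg/mL.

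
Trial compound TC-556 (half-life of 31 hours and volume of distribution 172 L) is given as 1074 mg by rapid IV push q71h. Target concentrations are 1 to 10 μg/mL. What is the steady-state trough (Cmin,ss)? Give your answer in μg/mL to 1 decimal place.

1.6 μg/mL

τ/t½ = 71/31 ≈ 2.2903, so fraction remaining f = (1/2)^(71/31) ≈ 0.2044.
Accumulation ratio R = 1/(1 − f) ≈ 1/0.7956 ≈ 1.2569.
Each bolus raises the concentration by D/Vd = 1074/172 ≈ 6.244 μg/mL.
Cmax,ss = C₀/(1 − f) ≈ 6.244/0.7956 ≈ 7.848 μg/mL.
One interval later, Cmin,ss = Cmax,ss·e^(−kτ) ≈ 7.848 × 0.2044 ≈ 1.604 μg/mL.
Trough 1.6 μg/mL vs MEC 1 μg/mL: adequate.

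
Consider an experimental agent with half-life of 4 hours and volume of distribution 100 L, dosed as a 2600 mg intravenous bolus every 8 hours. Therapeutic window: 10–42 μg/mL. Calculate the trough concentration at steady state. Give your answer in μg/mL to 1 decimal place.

8.7 μg/mL

τ = 8 h = 2 half-lives, so f = (1/2)^2 = 0.25.
At steady state, R = 1/(1 − 0.25) = 4/3.
Single-dose peak C₀ = D/Vd = 2600/100 = 26 μg/mL.
Steady-state peak Cmax,ss = C₀·R = 26 × 4/3 ≈ 34.667 μg/mL.
Steady-state trough Cmin,ss = Cmax,ss·f ≈ 34.667 × 0.25 ≈ 8.667 μg/mL.
Trough 8.7 μg/mL vs MEC 10 μg/mL: subtherapeutic.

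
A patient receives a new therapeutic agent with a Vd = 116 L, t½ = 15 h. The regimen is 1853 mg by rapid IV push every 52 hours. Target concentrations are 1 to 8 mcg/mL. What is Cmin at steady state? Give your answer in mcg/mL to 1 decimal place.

τ/t½ = 52/15 ≈ 3.4667, so fraction remaining f = (1/2)^(52/15) ≈ 0.0905.
Each bolus raises the concentration by D/Vd = 1853/116 ≈ 15.974 mcg/mL.
Steady-state trough Cmin,ss = C₀·f/(1−f) ≈ 15.974 × 0.0905/0.9095 ≈ 1.589 mcg/mL.
Trough 1.6 mcg/mL vs MEC 1 mcg/mL: adequate.

1.6 mcg/mL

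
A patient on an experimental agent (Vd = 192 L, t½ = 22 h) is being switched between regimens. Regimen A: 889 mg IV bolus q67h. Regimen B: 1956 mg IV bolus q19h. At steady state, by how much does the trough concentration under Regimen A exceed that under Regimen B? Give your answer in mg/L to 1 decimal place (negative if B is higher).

-11.8 mg/L

Regimen A: f = (1/2)^(67/22) ≈ 0.1211; Cmin,ss = (889/192)·f/(1−f) ≈ 0.638 mg/L.
Regimen B: f = (1/2)^(19/22) ≈ 0.5496; Cmin,ss = (1956/192)·f/(1−f) ≈ 12.431 mg/L.
Difference ≈ 0.638 − 12.431 ≈ -11.793 mg/L.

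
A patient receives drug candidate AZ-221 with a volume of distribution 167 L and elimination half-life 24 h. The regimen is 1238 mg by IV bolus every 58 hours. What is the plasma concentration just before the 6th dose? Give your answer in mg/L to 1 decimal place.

1.7 mg/L

f = (1/2)^(τ/t½) = (1/2)^(58/24) ≈ 0.1873.
C₀ = D/Vd = 1238/167 ≈ 7.413 mg/L.
Before the 6th dose, 5 doses have been given. Superposition: Cmin = C₀·(f + f² + … + f^5).
≈ 7.413 × (0.1873 + 0.0351 + 0.0066 + 0.0012 + 0.0002) ≈ 7.413 × 0.2304 ≈ 1.708 mg/L.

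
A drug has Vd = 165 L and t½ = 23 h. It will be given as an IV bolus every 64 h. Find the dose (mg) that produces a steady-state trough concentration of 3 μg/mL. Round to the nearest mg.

2911 mg

τ/t½ = 64/23 ≈ 2.7826, so f = (1/2)^(64/23) ≈ 0.145329.
Cmin,ss = (D/Vd)·f/(1−f), so D = Cmin,ss·Vd·(1−f)/f.
D = 3 × 165 × (1−f)/f ≈ 3 × 165 × 5.88094 ≈ 2911.07 mg.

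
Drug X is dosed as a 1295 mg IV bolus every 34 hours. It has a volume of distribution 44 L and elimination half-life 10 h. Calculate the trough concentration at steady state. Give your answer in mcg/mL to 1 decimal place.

k = ln2/t½ = ln2/10 ≈ 0.069315 h⁻¹; fraction remaining f = e^(−kτ) = e^(−0.069315×34) ≈ 0.0947.
At steady state, accumulation factor R = 1/(1 − e^(−kτ)) ≈ 1.1046.
Each bolus raises the concentration by D/Vd = 1295/44 ≈ 29.432 mcg/mL.
Cmax,ss = C₀/(1 − f) ≈ 29.432/0.9053 ≈ 32.511 mcg/mL.
One interval later, Cmin,ss = Cmax,ss·e^(−kτ) ≈ 32.511 × 0.0947 ≈ 3.079 mcg/mL.

3.1 mcg/mL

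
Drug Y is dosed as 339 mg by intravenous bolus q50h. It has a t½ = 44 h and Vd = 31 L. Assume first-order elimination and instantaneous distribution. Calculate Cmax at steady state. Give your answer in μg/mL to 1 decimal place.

Over one 50-h interval, 50/44 ≈ 1.1364 half-lives elapse, leaving f ≈ 0.4549 of each dose.
At steady state, accumulation factor R = 1/(1 − e^(−kτ)) ≈ 1.8345.
Single-dose peak C₀ = D/Vd = 339/31 ≈ 10.935 μg/mL.
Steady-state peak Cmax,ss = C₀·R ≈ 10.935 × 1.8345 ≈ 20.060 μg/mL.

20.1 μg/mL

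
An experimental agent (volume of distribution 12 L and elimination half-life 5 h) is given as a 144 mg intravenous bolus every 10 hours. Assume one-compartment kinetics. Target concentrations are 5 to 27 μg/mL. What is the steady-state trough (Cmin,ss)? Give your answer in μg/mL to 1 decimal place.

4.0 μg/mL

The dosing interval is 2 half-lives, so f = 2^(−2) = 0.25.
Accumulation ratio R = 1/(1 − f) = 1/0.75 = 4/3.
Single-dose peak C₀ = D/Vd = 144/12 = 12 μg/mL.
Steady-state peak Cmax,ss = C₀·R = 12 × 4/3 ≈ 16.000 μg/mL.
Steady-state trough Cmin,ss = Cmax,ss·f ≈ 16.000 × 0.25 ≈ 4.000 μg/mL.
Trough 4.0 μg/mL vs MEC 5 μg/mL: subtherapeutic.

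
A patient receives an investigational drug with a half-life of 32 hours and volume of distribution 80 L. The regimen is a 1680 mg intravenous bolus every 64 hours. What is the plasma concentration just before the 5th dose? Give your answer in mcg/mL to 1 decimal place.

7.0 mcg/mL

f = (1/2)^(τ/t½) = (1/2)^(64/32) ≈ 0.2500.
C₀ = D/Vd = 1680/80 ≈ 21.000 mcg/mL.
Before the 5th dose, 4 doses have been given. Superposition: Cmin = C₀·(f + f² + … + f^4).
≈ 21.000 × (0.2500 + 0.0625 + 0.0156 + 0.0039) ≈ 21.000 × 0.3320 ≈ 6.972 mcg/mL.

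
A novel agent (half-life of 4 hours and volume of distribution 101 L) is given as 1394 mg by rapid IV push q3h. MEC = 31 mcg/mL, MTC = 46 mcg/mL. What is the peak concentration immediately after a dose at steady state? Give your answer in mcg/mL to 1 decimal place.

τ/t½ = 3/4 ≈ 0.75, so fraction remaining f = (1/2)^(3/4) ≈ 0.5946.
At steady state, accumulation factor R = 1/(1 − e^(−kτ)) ≈ 2.4667.
Each bolus raises the concentration by D/Vd = 1394/101 ≈ 13.802 mcg/mL.
Steady-state peak Cmax,ss = C₀·R ≈ 13.802 × 2.4667 ≈ 34.045 mcg/mL.
Peak 34.0 mcg/mL vs MTC 46 mcg/mL: below toxic threshold.

34.0 mcg/mL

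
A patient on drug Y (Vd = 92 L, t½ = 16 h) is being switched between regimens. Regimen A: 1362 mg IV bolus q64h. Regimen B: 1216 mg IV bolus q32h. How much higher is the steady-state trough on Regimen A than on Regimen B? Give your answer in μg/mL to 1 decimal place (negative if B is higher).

-3.4 μg/mL

Regimen A: f = (1/2)^(64/16) ≈ 0.0625; Cmin,ss = (1362/92)·f/(1−f) ≈ 0.987 μg/mL.
Regimen B: f = (1/2)^(32/16) ≈ 0.2500; Cmin,ss = (1216/92)·f/(1−f) ≈ 4.406 μg/mL.
Difference ≈ 0.987 − 4.406 ≈ -3.419 μg/mL.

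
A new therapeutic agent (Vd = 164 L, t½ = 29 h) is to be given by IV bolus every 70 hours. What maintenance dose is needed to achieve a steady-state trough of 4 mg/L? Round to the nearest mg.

τ/t½ = 70/29 ≈ 2.4138, so f = (1/2)^(70/29) ≈ 0.187662.
Cmin,ss = (D/Vd)·f/(1−f), so D = Cmin,ss·Vd·(1−f)/f.
D = 4 × 164 × (1−f)/f ≈ 4 × 164 × 4.32873 ≈ 2839.65 mg.

2840 mg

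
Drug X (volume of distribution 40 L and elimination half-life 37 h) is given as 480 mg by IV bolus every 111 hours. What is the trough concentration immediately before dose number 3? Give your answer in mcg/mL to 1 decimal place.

f = (1/2)^(τ/t½) = (1/2)^(111/37) ≈ 0.1250.
C₀ = D/Vd = 480/40 ≈ 12.000 mcg/mL.
Before the 3rd dose, 2 doses have been given. Superposition: Cmin = C₀·(f + f²).
≈ 12.000 × (0.1250 + 0.0156) ≈ 12.000 × 0.1406 ≈ 1.687 mcg/mL.

1.7 mcg/mL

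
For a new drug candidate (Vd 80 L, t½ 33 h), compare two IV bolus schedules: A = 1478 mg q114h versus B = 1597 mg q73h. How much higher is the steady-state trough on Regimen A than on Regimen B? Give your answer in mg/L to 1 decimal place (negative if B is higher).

-3.6 mg/L

Regimen A: f = (1/2)^(114/33) ≈ 0.0912; Cmin,ss = (1478/80)·f/(1−f) ≈ 1.854 mg/L.
Regimen B: f = (1/2)^(73/33) ≈ 0.2158; Cmin,ss = (1597/80)·f/(1−f) ≈ 5.493 mg/L.
Difference ≈ 1.854 − 5.493 ≈ -3.639 mg/L.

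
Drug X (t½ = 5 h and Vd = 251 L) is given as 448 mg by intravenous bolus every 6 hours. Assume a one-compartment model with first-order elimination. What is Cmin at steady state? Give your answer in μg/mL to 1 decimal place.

k = ln2/t½ = ln2/5 ≈ 0.138629 h⁻¹; fraction remaining f = e^(−kτ) = e^(−0.138629×6) ≈ 0.4353.
Each bolus raises the concentration by D/Vd = 448/251 ≈ 1.785 μg/mL.
Steady-state trough Cmin,ss = C₀·f/(1−f) ≈ 1.785 × 0.4353/0.5647 ≈ 1.376 μg/mL.

1.4 μg/mL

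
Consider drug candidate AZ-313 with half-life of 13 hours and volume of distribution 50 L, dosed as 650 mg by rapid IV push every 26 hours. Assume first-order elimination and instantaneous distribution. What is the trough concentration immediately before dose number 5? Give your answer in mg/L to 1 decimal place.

f = (1/2)^(τ/t½) = (1/2)^(26/13) ≈ 0.2500.
C₀ = D/Vd = 650/50 ≈ 13.000 mg/L.
Before the 5th dose, 4 doses have been given. Superposition: Cmin = C₀·(f + f² + … + f^4).
≈ 13.000 × (0.2500 + 0.0625 + 0.0156 + 0.0039) ≈ 13.000 × 0.3320 ≈ 4.316 mg/L.

4.3 mg/L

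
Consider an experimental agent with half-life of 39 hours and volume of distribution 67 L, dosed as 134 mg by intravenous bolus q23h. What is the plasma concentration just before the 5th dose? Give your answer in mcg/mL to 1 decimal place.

3.2 mcg/mL

f = (1/2)^(τ/t½) = (1/2)^(23/39) ≈ 0.6645.
C₀ = D/Vd = 134/67 ≈ 2.000 mcg/mL.
Before the 5th dose, 4 doses have been given. Superposition: Cmin = C₀·(f + f² + … + f^4).
≈ 2.000 × (0.6645 + 0.4416 + 0.2934 + 0.1950) ≈ 2.000 × 1.5945 ≈ 3.189 mcg/mL.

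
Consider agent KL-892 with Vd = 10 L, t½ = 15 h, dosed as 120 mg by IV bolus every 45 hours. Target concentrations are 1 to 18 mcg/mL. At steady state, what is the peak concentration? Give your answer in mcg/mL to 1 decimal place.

13.7 mcg/mL

τ = 45 h = 3 half-lives, so f = (1/2)^3 = 0.125.
At steady state, R = 1/(1 − 0.125) = 8/7.
Single-dose peak C₀ = D/Vd = 120/10 = 12 mcg/mL.
Steady-state peak Cmax,ss = C₀·R = 12 × 8/7 ≈ 13.714 mcg/mL.
Peak 13.7 mcg/mL vs MTC 18 mcg/mL: below toxic threshold.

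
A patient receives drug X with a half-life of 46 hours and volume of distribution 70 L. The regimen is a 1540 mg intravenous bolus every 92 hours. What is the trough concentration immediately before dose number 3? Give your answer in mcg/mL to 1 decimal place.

6.9 mcg/mL

f = (1/2)^(τ/t½) = (1/2)^(92/46) ≈ 0.2500.
C₀ = D/Vd = 1540/70 ≈ 22.000 mcg/mL.
Before the 3rd dose, 2 doses have been given. Superposition: Cmin = C₀·(f + f²).
≈ 22.000 × (0.2500 + 0.0625) ≈ 22.000 × 0.3125 ≈ 6.875 mcg/mL.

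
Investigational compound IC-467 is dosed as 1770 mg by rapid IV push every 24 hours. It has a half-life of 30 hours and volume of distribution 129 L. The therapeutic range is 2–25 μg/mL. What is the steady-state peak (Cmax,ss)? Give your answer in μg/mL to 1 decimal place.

τ/t½ = 24/30 ≈ 0.8, so fraction remaining f = (1/2)^(24/30) ≈ 0.5743.
Accumulation ratio R = 1/(1 − f) ≈ 1/0.4257 ≈ 2.3491.
Single-dose peak C₀ = D/Vd = 1770/129 ≈ 13.721 μg/mL.
Cmax,ss = C₀/(1 − f) ≈ 13.721/0.4257 ≈ 32.232 μg/mL.
Peak 32.2 μg/mL vs MTC 25 μg/mL: exceeds toxic threshold.

32.2 μg/mL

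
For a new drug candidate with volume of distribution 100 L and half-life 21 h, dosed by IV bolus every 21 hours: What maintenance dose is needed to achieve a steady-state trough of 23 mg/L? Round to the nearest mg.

τ/t½ = 21/21 ≈ 1, so f = (1/2)^(21/21) ≈ 0.500000.
Cmin,ss = (D/Vd)·f/(1−f), so D = Cmin,ss·Vd·(1−f)/f.
D = 23 × 100 × (1−f)/f ≈ 23 × 100 × 1.00000 ≈ 2300.00 mg.

2300 mg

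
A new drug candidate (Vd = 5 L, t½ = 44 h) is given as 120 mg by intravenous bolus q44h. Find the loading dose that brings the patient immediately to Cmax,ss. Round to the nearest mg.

240 mg

f = (1/2)^(44/44) ≈ 0.500000; accumulation ratio R = 1/(1−f) ≈ 2.00000.
Loading dose to hit Cmax,ss on first dose: D_load = D_maint·R ≈ 120 × 2.00000 ≈ 240.00 mg.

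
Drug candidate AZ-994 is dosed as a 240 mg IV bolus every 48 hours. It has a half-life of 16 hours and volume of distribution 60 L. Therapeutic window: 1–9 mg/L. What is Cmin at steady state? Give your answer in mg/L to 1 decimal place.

The dosing interval is 3 half-lives, so f = 2^(−3) = 0.125.
At steady state, R = 1/(1 − 0.125) = 8/7.
Single-dose peak C₀ = D/Vd = 240/60 = 4 mg/L.
Steady-state peak Cmax,ss = C₀·R = 4 × 8/7 ≈ 4.571 mg/L.
Steady-state trough Cmin,ss = Cmax,ss·f ≈ 4.571 × 0.125 ≈ 0.571 mg/L.
Trough 0.6 mg/L vs MEC 1 mg/L: subtherapeutic.

0.6 mg/L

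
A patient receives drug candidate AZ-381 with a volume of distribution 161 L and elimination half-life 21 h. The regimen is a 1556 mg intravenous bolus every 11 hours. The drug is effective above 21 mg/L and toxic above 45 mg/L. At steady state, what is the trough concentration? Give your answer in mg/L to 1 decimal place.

k = ln2/t½ = ln2/21 ≈ 0.033007 h⁻¹; fraction remaining f = e^(−kτ) = e^(−0.033007×11) ≈ 0.6955.
Accumulation ratio R = 1/(1 − f) ≈ 1/0.3045 ≈ 3.2841.
Single-dose peak C₀ = D/Vd = 1556/161 ≈ 9.665 mg/L.
Steady-state peak Cmax,ss = C₀·R ≈ 9.665 × 3.2841 ≈ 31.741 mg/L.
Steady-state trough Cmin,ss = Cmax,ss·f ≈ 31.741 × 0.6955 ≈ 22.076 mg/L.
Trough 22.1 mg/L vs MEC 21 mg/L: adequate.

22.1 mg/L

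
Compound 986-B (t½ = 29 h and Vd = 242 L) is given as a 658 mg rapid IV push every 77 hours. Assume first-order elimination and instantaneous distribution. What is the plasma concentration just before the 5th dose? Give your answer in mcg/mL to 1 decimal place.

0.5 mcg/mL

f = (1/2)^(τ/t½) = (1/2)^(77/29) ≈ 0.1587.
C₀ = D/Vd = 658/242 ≈ 2.719 mcg/mL.
Before the 5th dose, 4 doses have been given. Superposition: Cmin = C₀·(f + f² + … + f^4).
≈ 2.719 × (0.1587 + 0.0252 + 0.0040 + 0.0006) ≈ 2.719 × 0.1885 ≈ 0.513 mcg/mL.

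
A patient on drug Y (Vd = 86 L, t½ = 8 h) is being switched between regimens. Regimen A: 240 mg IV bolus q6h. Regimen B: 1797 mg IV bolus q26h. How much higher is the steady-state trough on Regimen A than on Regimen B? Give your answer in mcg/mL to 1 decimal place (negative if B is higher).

1.6 mcg/mL

Regimen A: f = (1/2)^(6/8) ≈ 0.5946; Cmin,ss = (240/86)·f/(1−f) ≈ 4.093 mcg/mL.
Regimen B: f = (1/2)^(26/8) ≈ 0.1051; Cmin,ss = (1797/86)·f/(1−f) ≈ 2.454 mcg/mL.
Difference ≈ 4.093 − 2.454 ≈ 1.639 mcg/mL.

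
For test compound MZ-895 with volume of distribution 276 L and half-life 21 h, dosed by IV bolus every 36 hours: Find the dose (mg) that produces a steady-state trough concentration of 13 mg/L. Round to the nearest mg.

τ/t½ = 36/21 ≈ 1.7143, so f = (1/2)^(36/21) ≈ 0.304753.
Cmin,ss = (D/Vd)·f/(1−f), so D = Cmin,ss·Vd·(1−f)/f.
D = 13 × 276 × (1−f)/f ≈ 13 × 276 × 2.28135 ≈ 8185.48 mg.

8185 mg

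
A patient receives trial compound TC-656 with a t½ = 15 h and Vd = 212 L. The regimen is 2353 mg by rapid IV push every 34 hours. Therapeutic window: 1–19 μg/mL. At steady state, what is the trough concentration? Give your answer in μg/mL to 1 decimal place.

Over one 34-h interval, 34/15 ≈ 2.2667 half-lives elapse, leaving f ≈ 0.2078 of each dose.
Each bolus raises the concentration by D/Vd = 2353/212 ≈ 11.099 μg/mL.
Steady-state trough Cmin,ss = C₀·f/(1−f) ≈ 11.099 × 0.2078/0.7922 ≈ 2.911 μg/mL.
Trough 2.9 μg/mL vs MEC 1 μg/mL: adequate.

2.9 μg/mL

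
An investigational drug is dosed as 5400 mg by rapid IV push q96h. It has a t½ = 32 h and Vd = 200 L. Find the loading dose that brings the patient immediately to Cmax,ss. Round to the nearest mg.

6171 mg

f = (1/2)^(96/32) ≈ 0.125000; accumulation ratio R = 1/(1−f) ≈ 1.14286.
Loading dose to hit Cmax,ss on first dose: D_load = D_maint·R ≈ 5400 × 1.14286 ≈ 6171.44 mg.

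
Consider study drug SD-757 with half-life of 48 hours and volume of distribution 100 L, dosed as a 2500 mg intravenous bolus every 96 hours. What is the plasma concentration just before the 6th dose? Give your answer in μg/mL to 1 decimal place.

8.3 μg/mL

f = (1/2)^(τ/t½) = (1/2)^(96/48) ≈ 0.2500.
C₀ = D/Vd = 2500/100 ≈ 25.000 μg/mL.
Before the 6th dose, 5 doses have been given. Superposition: Cmin = C₀·(f + f² + … + f^5).
≈ 25.000 × (0.2500 + 0.0625 + 0.0156 + 0.0039 + 0.0010) ≈ 25.000 × 0.3330 ≈ 8.325 μg/mL.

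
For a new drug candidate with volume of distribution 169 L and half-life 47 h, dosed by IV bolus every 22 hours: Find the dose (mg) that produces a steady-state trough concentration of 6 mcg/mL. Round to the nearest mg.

389 mg

τ/t½ = 22/47 ≈ 0.46809, so f = (1/2)^(22/47) ≈ 0.722923.
Cmin,ss = (D/Vd)·f/(1−f), so D = Cmin,ss·Vd·(1−f)/f.
D = 6 × 169 × (1−f)/f ≈ 6 × 169 × 0.38327 ≈ 388.64 mg.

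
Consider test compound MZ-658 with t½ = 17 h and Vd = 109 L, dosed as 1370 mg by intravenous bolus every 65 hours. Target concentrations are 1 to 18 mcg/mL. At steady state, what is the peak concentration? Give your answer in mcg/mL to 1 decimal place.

13.5 mcg/mL

k = ln2/t½ = ln2/17 ≈ 0.040773 h⁻¹; fraction remaining f = e^(−kτ) = e^(−0.040773×65) ≈ 0.0706.
Accumulation ratio R = 1/(1 − f) ≈ 1/0.9294 ≈ 1.0760.
Each bolus raises the concentration by D/Vd = 1370/109 ≈ 12.569 mcg/mL.
Steady-state peak Cmax,ss = C₀·R ≈ 12.569 × 1.0760 ≈ 13.524 mcg/mL.
Peak 13.5 mcg/mL vs MTC 18 mcg/mL: below toxic threshold.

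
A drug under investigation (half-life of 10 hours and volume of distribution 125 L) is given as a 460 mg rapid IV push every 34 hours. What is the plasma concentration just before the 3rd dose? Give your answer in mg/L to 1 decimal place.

0.4 mg/L

f = (1/2)^(τ/t½) = (1/2)^(34/10) ≈ 0.0947.
C₀ = D/Vd = 460/125 ≈ 3.680 mg/L.
Before the 3rd dose, 2 doses have been given. Superposition: Cmin = C₀·(f + f²).
≈ 3.680 × (0.0947 + 0.0090) ≈ 3.680 × 0.1037 ≈ 0.382 mg/L.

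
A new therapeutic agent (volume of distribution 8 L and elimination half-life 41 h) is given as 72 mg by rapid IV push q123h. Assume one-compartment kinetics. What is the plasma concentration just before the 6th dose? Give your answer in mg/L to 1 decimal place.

1.3 mg/L

f = (1/2)^(τ/t½) = (1/2)^(123/41) ≈ 0.1250.
C₀ = D/Vd = 72/8 ≈ 9.000 mg/L.
Before the 6th dose, 5 doses have been given. Superposition: Cmin = C₀·(f + f² + … + f^5).
≈ 9.000 × (0.1250 + 0.0156 + 0.0020 + 0.0002 + 0.0000) ≈ 9.000 × 0.1428 ≈ 1.285 mg/L.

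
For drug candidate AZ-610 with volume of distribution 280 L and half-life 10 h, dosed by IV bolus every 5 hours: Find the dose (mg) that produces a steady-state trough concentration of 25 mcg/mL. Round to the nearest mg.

2899 mg

τ/t½ = 5/10 ≈ 0.5, so f = (1/2)^(5/10) ≈ 0.707107.
Cmin,ss = (D/Vd)·f/(1−f), so D = Cmin,ss·Vd·(1−f)/f.
D = 25 × 280 × (1−f)/f ≈ 25 × 280 × 0.41421 ≈ 2899.47 mg.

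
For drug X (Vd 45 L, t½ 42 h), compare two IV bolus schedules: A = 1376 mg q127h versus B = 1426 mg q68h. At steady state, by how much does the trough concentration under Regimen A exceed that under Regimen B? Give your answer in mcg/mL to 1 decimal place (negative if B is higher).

Regimen A: f = (1/2)^(127/42) ≈ 0.1230; Cmin,ss = (1376/45)·f/(1−f) ≈ 4.289 mcg/mL.
Regimen B: f = (1/2)^(68/42) ≈ 0.3256; Cmin,ss = (1426/45)·f/(1−f) ≈ 15.299 mcg/mL.
Difference ≈ 4.289 − 15.299 ≈ -11.010 mcg/mL.

-11.0 mcg/mL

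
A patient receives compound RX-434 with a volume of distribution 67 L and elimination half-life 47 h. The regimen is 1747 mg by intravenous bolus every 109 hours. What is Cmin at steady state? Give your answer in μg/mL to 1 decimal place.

6.5 μg/mL

k = ln2/t½ = ln2/47 ≈ 0.014748 h⁻¹; fraction remaining f = e^(−kτ) = e^(−0.014748×109) ≈ 0.2004.
At steady state, accumulation factor R = 1/(1 − e^(−kτ)) ≈ 1.2506.
Single-dose peak C₀ = D/Vd = 1747/67 ≈ 26.075 μg/mL.
Steady-state peak Cmax,ss = C₀·R ≈ 26.075 × 1.2506 ≈ 32.609 μg/mL.
One interval later, Cmin,ss = Cmax,ss·e^(−kτ) ≈ 32.609 × 0.2004 ≈ 6.535 μg/mL.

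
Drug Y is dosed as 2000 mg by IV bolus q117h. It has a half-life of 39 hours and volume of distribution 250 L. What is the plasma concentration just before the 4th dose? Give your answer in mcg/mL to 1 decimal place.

f = (1/2)^(τ/t½) = (1/2)^(117/39) ≈ 0.1250.
C₀ = D/Vd = 2000/250 ≈ 8.000 mcg/mL.
Before the 4th dose, 3 doses have been given. Superposition: Cmin = C₀·(f + f² + … + f^3).
≈ 8.000 × (0.1250 + 0.0156 + 0.0020) ≈ 8.000 × 0.1426 ≈ 1.141 mcg/mL.

1.1 mcg/mL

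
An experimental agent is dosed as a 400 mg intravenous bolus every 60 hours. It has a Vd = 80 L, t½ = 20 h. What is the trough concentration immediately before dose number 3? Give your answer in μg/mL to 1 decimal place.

f = (1/2)^(τ/t½) = (1/2)^(60/20) ≈ 0.1250.
C₀ = D/Vd = 400/80 ≈ 5.000 μg/mL.
Before the 3rd dose, 2 doses have been given. Superposition: Cmin = C₀·(f + f²).
≈ 5.000 × (0.1250 + 0.0156) ≈ 5.000 × 0.1406 ≈ 0.703 μg/mL.

0.7 μg/mL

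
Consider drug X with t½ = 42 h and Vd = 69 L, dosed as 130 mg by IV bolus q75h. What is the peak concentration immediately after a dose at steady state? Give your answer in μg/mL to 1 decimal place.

2.7 μg/mL

Over one 75-h interval, 75/42 ≈ 1.7857 half-lives elapse, leaving f ≈ 0.2900 of each dose.
At steady state, accumulation factor R = 1/(1 − e^(−kτ)) ≈ 1.4085.
Each bolus raises the concentration by D/Vd = 130/69 ≈ 1.884 μg/mL.
Steady-state peak Cmax,ss = C₀·R ≈ 1.884 × 1.4085 ≈ 2.654 μg/mL.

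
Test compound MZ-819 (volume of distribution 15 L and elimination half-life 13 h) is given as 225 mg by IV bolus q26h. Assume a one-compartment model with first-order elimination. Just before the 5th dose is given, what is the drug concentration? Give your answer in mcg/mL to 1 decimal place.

f = (1/2)^(τ/t½) = (1/2)^(26/13) ≈ 0.2500.
C₀ = D/Vd = 225/15 ≈ 15.000 mcg/mL.
Before the 5th dose, 4 doses have been given. Superposition: Cmin = C₀·(f + f² + … + f^4).
≈ 15.000 × (0.2500 + 0.0625 + 0.0156 + 0.0039) ≈ 15.000 × 0.3320 ≈ 4.980 mcg/mL.

5.0 mcg/mL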